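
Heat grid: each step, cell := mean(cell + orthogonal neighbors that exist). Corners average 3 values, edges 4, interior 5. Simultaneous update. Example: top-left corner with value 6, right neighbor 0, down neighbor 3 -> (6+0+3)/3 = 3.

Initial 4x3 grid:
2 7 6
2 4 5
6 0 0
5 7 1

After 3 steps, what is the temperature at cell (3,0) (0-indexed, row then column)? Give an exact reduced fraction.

Answer: 361/90

Derivation:
Step 1: cell (3,0) = 6
Step 2: cell (3,0) = 25/6
Step 3: cell (3,0) = 361/90
Full grid after step 3:
  4313/1080 12319/2880 87/20
  5513/1440 889/240 607/160
  353/96 4199/1200 865/288
  361/90 9697/2880 3287/1080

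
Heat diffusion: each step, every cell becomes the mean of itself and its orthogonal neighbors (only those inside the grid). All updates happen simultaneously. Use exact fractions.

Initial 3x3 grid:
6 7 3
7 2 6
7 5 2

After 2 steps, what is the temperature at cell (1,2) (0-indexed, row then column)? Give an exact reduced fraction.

Step 1: cell (1,2) = 13/4
Step 2: cell (1,2) = 1099/240
Full grid after step 2:
  50/9 219/40 157/36
  239/40 453/100 1099/240
  95/18 301/60 139/36

Answer: 1099/240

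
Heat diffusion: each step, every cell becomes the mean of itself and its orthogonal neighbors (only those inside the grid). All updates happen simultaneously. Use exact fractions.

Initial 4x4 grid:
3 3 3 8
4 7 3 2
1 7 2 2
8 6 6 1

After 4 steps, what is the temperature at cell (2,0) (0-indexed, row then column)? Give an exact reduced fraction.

Answer: 333439/72000

Derivation:
Step 1: cell (2,0) = 5
Step 2: cell (2,0) = 367/80
Step 3: cell (2,0) = 11653/2400
Step 4: cell (2,0) = 333439/72000
Full grid after step 4:
  65507/16200 882239/216000 168811/43200 248657/64800
  934829/216000 186011/45000 142639/36000 38971/10800
  333439/72000 271471/60000 58141/15000 64333/18000
  107453/21600 20759/4500 36889/9000 761/216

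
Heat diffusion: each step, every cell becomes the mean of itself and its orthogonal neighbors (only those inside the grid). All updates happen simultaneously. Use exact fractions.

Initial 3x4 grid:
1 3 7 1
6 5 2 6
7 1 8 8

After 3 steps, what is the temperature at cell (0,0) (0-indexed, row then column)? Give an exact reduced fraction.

Answer: 2081/540

Derivation:
Step 1: cell (0,0) = 10/3
Step 2: cell (0,0) = 145/36
Step 3: cell (0,0) = 2081/540
Full grid after step 3:
  2081/540 5941/1440 1165/288 5003/1080
  4213/960 209/50 977/200 1537/320
  9679/2160 3553/720 359/72 11981/2160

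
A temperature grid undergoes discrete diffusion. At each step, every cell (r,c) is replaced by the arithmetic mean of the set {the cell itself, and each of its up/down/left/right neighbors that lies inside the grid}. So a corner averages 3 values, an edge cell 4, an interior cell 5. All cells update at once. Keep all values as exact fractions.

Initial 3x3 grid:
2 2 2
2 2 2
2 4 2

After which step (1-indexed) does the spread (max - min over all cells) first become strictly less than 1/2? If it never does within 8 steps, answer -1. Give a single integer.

Answer: 3

Derivation:
Step 1: max=8/3, min=2, spread=2/3
Step 2: max=307/120, min=2, spread=67/120
Step 3: max=2597/1080, min=207/100, spread=1807/5400
  -> spread < 1/2 first at step 3
Step 4: max=1021963/432000, min=5761/2700, spread=33401/144000
Step 5: max=9005933/3888000, min=583391/270000, spread=3025513/19440000
Step 6: max=3575326867/1555200000, min=31555949/14400000, spread=53531/497664
Step 7: max=212656925849/93312000000, min=8567116051/3888000000, spread=450953/5971968
Step 8: max=12706343560603/5598720000000, min=1034128610519/466560000000, spread=3799043/71663616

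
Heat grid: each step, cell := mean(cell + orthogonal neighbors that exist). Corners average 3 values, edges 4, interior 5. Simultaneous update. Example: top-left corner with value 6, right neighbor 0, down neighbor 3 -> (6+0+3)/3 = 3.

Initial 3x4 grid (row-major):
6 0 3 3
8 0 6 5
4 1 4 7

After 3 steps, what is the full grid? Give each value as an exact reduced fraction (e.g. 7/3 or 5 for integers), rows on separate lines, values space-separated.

After step 1:
  14/3 9/4 3 11/3
  9/2 3 18/5 21/4
  13/3 9/4 9/2 16/3
After step 2:
  137/36 155/48 751/240 143/36
  33/8 78/25 387/100 357/80
  133/36 169/48 941/240 181/36
After step 3:
  1607/432 23911/7200 25561/7200 4163/1080
  2949/800 3573/1000 7401/2000 6933/1600
  1633/432 25661/7200 29411/7200 1207/270

Answer: 1607/432 23911/7200 25561/7200 4163/1080
2949/800 3573/1000 7401/2000 6933/1600
1633/432 25661/7200 29411/7200 1207/270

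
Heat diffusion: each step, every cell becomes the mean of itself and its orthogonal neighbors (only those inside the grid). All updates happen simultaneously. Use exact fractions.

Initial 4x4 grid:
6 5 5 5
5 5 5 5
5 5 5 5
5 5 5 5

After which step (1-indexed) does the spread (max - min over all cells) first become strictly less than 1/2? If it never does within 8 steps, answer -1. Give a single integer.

Step 1: max=16/3, min=5, spread=1/3
  -> spread < 1/2 first at step 1
Step 2: max=95/18, min=5, spread=5/18
Step 3: max=1121/216, min=5, spread=41/216
Step 4: max=33443/6480, min=5, spread=1043/6480
Step 5: max=997553/194400, min=5, spread=25553/194400
Step 6: max=29831459/5832000, min=90079/18000, spread=645863/5832000
Step 7: max=892441691/174960000, min=600971/120000, spread=16225973/174960000
Step 8: max=26721477983/5248800000, min=270701/54000, spread=409340783/5248800000

Answer: 1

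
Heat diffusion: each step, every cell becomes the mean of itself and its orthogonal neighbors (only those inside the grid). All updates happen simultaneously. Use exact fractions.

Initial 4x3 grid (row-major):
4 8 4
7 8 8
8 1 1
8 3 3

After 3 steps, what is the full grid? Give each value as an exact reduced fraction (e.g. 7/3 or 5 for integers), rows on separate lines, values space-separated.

Answer: 13739/2160 7321/1200 6377/1080
43691/7200 11421/2000 9379/1800
40091/7200 1813/375 15283/3600
5521/1080 62447/14400 7937/2160

Derivation:
After step 1:
  19/3 6 20/3
  27/4 32/5 21/4
  6 21/5 13/4
  19/3 15/4 7/3
After step 2:
  229/36 127/20 215/36
  1529/240 143/25 647/120
  1397/240 118/25 451/120
  193/36 997/240 28/9
After step 3:
  13739/2160 7321/1200 6377/1080
  43691/7200 11421/2000 9379/1800
  40091/7200 1813/375 15283/3600
  5521/1080 62447/14400 7937/2160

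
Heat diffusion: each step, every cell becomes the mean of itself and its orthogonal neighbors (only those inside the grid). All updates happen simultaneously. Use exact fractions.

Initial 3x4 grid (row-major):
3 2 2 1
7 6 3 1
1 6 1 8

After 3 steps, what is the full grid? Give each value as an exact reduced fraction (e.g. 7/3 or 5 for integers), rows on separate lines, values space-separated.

After step 1:
  4 13/4 2 4/3
  17/4 24/5 13/5 13/4
  14/3 7/2 9/2 10/3
After step 2:
  23/6 281/80 551/240 79/36
  1063/240 92/25 343/100 631/240
  149/36 131/30 209/60 133/36
After step 3:
  157/40 7993/2400 20579/7200 2563/1080
  57893/14400 11651/3000 9311/3000 43013/14400
  9313/2160 7051/1800 13477/3600 7061/2160

Answer: 157/40 7993/2400 20579/7200 2563/1080
57893/14400 11651/3000 9311/3000 43013/14400
9313/2160 7051/1800 13477/3600 7061/2160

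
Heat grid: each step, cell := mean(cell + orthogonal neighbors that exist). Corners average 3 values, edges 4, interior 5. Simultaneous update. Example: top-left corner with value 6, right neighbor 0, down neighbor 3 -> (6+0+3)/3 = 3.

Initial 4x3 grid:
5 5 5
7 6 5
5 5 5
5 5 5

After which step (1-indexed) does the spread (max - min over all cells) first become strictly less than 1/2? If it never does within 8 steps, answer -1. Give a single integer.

Answer: 3

Derivation:
Step 1: max=23/4, min=5, spread=3/4
Step 2: max=1351/240, min=5, spread=151/240
Step 3: max=5963/1080, min=1213/240, spread=1009/2160
  -> spread < 1/2 first at step 3
Step 4: max=707981/129600, min=36767/7200, spread=1847/5184
Step 5: max=42200809/7776000, min=185089/36000, spread=444317/1555200
Step 6: max=2517108911/466560000, min=67028951/12960000, spread=4162667/18662400
Step 7: max=150390920749/27993600000, min=4038824909/777600000, spread=199728961/1119744000
Step 8: max=8992182169991/1679616000000, min=27019565059/5184000000, spread=1902744727/13436928000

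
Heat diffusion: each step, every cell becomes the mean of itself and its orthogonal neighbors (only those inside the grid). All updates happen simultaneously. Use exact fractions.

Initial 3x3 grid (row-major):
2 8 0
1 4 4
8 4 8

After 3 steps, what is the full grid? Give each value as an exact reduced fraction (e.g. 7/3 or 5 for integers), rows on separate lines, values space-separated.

After step 1:
  11/3 7/2 4
  15/4 21/5 4
  13/3 6 16/3
After step 2:
  131/36 461/120 23/6
  319/80 429/100 263/60
  169/36 149/30 46/9
After step 3:
  8257/2160 28087/7200 1447/360
  19933/4800 25763/6000 991/225
  9827/2160 4289/900 2603/540

Answer: 8257/2160 28087/7200 1447/360
19933/4800 25763/6000 991/225
9827/2160 4289/900 2603/540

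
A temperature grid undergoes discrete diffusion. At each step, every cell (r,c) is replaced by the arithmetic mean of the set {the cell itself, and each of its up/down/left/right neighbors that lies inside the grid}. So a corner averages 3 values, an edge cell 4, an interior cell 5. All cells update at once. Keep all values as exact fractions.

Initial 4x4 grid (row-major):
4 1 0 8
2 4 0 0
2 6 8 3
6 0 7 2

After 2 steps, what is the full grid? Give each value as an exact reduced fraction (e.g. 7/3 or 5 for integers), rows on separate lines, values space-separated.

Answer: 91/36 283/120 287/120 23/9
179/60 57/20 74/25 83/30
41/12 403/100 187/50 37/10
137/36 47/12 89/20 23/6

Derivation:
After step 1:
  7/3 9/4 9/4 8/3
  3 13/5 12/5 11/4
  4 4 24/5 13/4
  8/3 19/4 17/4 4
After step 2:
  91/36 283/120 287/120 23/9
  179/60 57/20 74/25 83/30
  41/12 403/100 187/50 37/10
  137/36 47/12 89/20 23/6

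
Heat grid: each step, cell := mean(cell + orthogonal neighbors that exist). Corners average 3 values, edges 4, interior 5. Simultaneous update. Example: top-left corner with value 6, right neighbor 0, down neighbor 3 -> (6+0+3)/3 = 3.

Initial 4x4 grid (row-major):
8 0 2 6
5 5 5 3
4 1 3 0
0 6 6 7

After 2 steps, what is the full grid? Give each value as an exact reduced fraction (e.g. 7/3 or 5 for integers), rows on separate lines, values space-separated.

After step 1:
  13/3 15/4 13/4 11/3
  11/2 16/5 18/5 7/2
  5/2 19/5 3 13/4
  10/3 13/4 11/2 13/3
After step 2:
  163/36 109/30 107/30 125/36
  233/60 397/100 331/100 841/240
  227/60 63/20 383/100 169/48
  109/36 953/240 193/48 157/36

Answer: 163/36 109/30 107/30 125/36
233/60 397/100 331/100 841/240
227/60 63/20 383/100 169/48
109/36 953/240 193/48 157/36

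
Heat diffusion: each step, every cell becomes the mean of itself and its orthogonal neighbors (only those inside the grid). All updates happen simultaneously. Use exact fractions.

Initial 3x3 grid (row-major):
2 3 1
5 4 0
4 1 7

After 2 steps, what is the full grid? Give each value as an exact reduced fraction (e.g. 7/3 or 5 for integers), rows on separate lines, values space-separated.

After step 1:
  10/3 5/2 4/3
  15/4 13/5 3
  10/3 4 8/3
After step 2:
  115/36 293/120 41/18
  781/240 317/100 12/5
  133/36 63/20 29/9

Answer: 115/36 293/120 41/18
781/240 317/100 12/5
133/36 63/20 29/9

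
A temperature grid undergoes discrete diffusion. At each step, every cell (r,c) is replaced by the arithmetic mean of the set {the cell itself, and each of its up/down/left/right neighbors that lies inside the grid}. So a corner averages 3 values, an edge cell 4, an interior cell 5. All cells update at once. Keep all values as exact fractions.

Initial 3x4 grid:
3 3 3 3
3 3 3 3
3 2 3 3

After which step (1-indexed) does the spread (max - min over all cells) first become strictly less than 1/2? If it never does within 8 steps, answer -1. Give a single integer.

Step 1: max=3, min=8/3, spread=1/3
  -> spread < 1/2 first at step 1
Step 2: max=3, min=329/120, spread=31/120
Step 3: max=3, min=3029/1080, spread=211/1080
Step 4: max=5353/1800, min=307103/108000, spread=14077/108000
Step 5: max=320317/108000, min=2775593/972000, spread=5363/48600
Step 6: max=177131/60000, min=83739191/29160000, spread=93859/1166400
Step 7: max=286263533/97200000, min=5038525519/1749600000, spread=4568723/69984000
Step 8: max=8566381111/2916000000, min=303147564371/104976000000, spread=8387449/167961600

Answer: 1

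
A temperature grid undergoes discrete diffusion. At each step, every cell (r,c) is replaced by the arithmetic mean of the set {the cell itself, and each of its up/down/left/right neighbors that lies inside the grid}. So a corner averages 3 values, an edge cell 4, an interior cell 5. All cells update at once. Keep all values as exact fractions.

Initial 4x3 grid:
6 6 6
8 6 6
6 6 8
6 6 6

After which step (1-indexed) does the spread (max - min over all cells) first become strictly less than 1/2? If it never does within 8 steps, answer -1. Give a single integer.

Step 1: max=20/3, min=6, spread=2/3
Step 2: max=391/60, min=37/6, spread=7/20
  -> spread < 1/2 first at step 2
Step 3: max=11527/1800, min=1127/180, spread=257/1800
Step 4: max=172217/27000, min=3781/600, spread=259/3375
Step 5: max=5152739/810000, min=64048/10125, spread=3211/90000
Step 6: max=38604197/6075000, min=30795881/4860000, spread=437383/24300000
Step 7: max=9259839067/1458000000, min=616477043/97200000, spread=6341711/729000000
Step 8: max=277723425439/43740000000, min=111013905211/17496000000, spread=125774941/29160000000

Answer: 2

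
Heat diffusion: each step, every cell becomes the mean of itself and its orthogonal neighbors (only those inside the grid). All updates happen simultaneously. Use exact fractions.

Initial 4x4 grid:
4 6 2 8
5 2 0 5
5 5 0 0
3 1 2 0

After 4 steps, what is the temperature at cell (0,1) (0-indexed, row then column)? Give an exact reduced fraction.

Step 1: cell (0,1) = 7/2
Step 2: cell (0,1) = 161/40
Step 3: cell (0,1) = 223/60
Step 4: cell (0,1) = 8399/2250
Full grid after step 4:
  419/108 8399/2250 30619/9000 4481/1350
  4192/1125 24569/7500 3687/1250 1016/375
  29411/9000 4277/1500 24283/11250 53669/27000
  8219/2700 22051/9000 25057/13500 6163/4050

Answer: 8399/2250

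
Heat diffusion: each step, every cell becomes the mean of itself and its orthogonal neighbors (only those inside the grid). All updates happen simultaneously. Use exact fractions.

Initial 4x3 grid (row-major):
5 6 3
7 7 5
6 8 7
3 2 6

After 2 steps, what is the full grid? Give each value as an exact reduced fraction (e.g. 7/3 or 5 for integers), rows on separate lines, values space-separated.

Answer: 35/6 1351/240 185/36
497/80 148/25 349/60
263/48 597/100 23/4
173/36 233/48 65/12

Derivation:
After step 1:
  6 21/4 14/3
  25/4 33/5 11/2
  6 6 13/2
  11/3 19/4 5
After step 2:
  35/6 1351/240 185/36
  497/80 148/25 349/60
  263/48 597/100 23/4
  173/36 233/48 65/12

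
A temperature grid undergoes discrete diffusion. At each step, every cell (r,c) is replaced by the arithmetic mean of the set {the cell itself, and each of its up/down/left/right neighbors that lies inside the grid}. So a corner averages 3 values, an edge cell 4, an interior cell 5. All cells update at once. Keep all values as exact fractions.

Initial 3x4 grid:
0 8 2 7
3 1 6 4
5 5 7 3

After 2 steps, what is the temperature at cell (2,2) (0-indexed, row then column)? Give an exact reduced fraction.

Step 1: cell (2,2) = 21/4
Step 2: cell (2,2) = 221/48
Full grid after step 2:
  26/9 503/120 101/24 181/36
  297/80 181/50 123/25 9/2
  133/36 1121/240 221/48 179/36

Answer: 221/48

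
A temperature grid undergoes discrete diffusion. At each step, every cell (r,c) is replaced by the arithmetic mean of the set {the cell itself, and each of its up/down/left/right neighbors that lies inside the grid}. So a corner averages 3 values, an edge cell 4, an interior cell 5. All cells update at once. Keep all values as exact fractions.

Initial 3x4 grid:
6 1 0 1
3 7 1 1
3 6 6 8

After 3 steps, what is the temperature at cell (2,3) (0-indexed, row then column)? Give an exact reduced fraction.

Answer: 95/24

Derivation:
Step 1: cell (2,3) = 5
Step 2: cell (2,3) = 13/3
Step 3: cell (2,3) = 95/24
Full grid after step 3:
  476/135 22871/7200 16621/7200 56/27
  59767/14400 22133/6000 19993/6000 41927/14400
  1591/360 3619/800 10007/2400 95/24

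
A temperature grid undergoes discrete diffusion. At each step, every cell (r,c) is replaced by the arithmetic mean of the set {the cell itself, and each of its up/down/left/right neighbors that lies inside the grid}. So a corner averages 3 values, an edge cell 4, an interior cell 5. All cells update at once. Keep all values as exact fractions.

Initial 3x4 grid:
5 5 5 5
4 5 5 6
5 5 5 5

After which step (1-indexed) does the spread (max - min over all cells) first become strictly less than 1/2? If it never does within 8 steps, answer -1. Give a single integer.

Step 1: max=16/3, min=14/3, spread=2/3
Step 2: max=1267/240, min=1133/240, spread=67/120
Step 3: max=11237/2160, min=10363/2160, spread=437/1080
  -> spread < 1/2 first at step 3
Step 4: max=893951/172800, min=834049/172800, spread=29951/86400
Step 5: max=7982761/1555200, min=7569239/1555200, spread=206761/777600
Step 6: max=636510763/124416000, min=607649237/124416000, spread=14430763/62208000
Step 7: max=7604814109/1492992000, min=7325105891/1492992000, spread=139854109/746496000
Step 8: max=455012143559/89579520000, min=440783056441/89579520000, spread=7114543559/44789760000

Answer: 3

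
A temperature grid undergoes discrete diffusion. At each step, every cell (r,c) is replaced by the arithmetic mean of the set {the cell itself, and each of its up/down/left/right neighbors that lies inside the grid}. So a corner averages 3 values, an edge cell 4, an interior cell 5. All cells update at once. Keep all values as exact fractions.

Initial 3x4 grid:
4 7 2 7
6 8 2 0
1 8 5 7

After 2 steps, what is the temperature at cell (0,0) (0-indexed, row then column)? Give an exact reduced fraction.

Answer: 47/9

Derivation:
Step 1: cell (0,0) = 17/3
Step 2: cell (0,0) = 47/9
Full grid after step 2:
  47/9 1297/240 323/80 23/6
  1297/240 251/50 118/25 18/5
  61/12 111/20 23/5 9/2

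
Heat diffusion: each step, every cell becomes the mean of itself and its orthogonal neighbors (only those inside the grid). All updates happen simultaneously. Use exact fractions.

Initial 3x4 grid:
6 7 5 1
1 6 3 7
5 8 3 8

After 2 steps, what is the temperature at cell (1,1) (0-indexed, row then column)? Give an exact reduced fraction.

Step 1: cell (1,1) = 5
Step 2: cell (1,1) = 129/25
Full grid after step 2:
  91/18 59/12 287/60 157/36
  113/24 129/25 481/100 1193/240
  44/9 31/6 109/20 65/12

Answer: 129/25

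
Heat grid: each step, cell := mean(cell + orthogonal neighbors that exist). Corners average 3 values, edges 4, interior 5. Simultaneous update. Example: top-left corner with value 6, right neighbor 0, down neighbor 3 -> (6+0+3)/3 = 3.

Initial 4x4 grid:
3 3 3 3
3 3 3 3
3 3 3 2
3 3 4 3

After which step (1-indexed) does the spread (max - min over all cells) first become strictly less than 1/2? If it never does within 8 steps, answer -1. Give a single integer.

Answer: 2

Derivation:
Step 1: max=13/4, min=11/4, spread=1/2
Step 2: max=25/8, min=23/8, spread=1/4
  -> spread < 1/2 first at step 2
Step 3: max=743/240, min=697/240, spread=23/120
Step 4: max=6623/2160, min=6337/2160, spread=143/1080
Step 5: max=197993/64800, min=190807/64800, spread=3593/32400
Step 6: max=5924003/1944000, min=5739997/1944000, spread=92003/972000
Step 7: max=177277913/58320000, min=172642087/58320000, spread=2317913/29160000
Step 8: max=5307364523/1749600000, min=5190235477/1749600000, spread=58564523/874800000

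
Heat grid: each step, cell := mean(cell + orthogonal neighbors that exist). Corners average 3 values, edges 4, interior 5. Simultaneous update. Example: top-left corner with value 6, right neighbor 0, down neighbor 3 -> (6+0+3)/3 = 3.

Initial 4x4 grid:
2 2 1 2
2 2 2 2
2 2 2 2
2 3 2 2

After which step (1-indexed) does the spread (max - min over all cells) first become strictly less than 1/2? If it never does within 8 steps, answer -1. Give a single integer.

Step 1: max=7/3, min=5/3, spread=2/3
Step 2: max=271/120, min=209/120, spread=31/60
Step 3: max=2371/1080, min=1949/1080, spread=211/540
  -> spread < 1/2 first at step 3
Step 4: max=69841/32400, min=59759/32400, spread=5041/16200
Step 5: max=2074111/972000, min=1813889/972000, spread=130111/486000
Step 6: max=61575781/29160000, min=55064219/29160000, spread=3255781/14580000
Step 7: max=1831960351/874800000, min=1667239649/874800000, spread=82360351/437400000
Step 8: max=54562577821/26244000000, min=50413422179/26244000000, spread=2074577821/13122000000

Answer: 3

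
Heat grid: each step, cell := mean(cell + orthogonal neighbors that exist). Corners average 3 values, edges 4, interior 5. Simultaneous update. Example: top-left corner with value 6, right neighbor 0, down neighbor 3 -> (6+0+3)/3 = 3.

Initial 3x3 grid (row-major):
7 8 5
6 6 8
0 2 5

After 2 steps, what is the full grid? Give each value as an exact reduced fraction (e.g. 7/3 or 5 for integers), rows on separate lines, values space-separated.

Answer: 73/12 53/8 13/2
245/48 53/10 6
32/9 203/48 19/4

Derivation:
After step 1:
  7 13/2 7
  19/4 6 6
  8/3 13/4 5
After step 2:
  73/12 53/8 13/2
  245/48 53/10 6
  32/9 203/48 19/4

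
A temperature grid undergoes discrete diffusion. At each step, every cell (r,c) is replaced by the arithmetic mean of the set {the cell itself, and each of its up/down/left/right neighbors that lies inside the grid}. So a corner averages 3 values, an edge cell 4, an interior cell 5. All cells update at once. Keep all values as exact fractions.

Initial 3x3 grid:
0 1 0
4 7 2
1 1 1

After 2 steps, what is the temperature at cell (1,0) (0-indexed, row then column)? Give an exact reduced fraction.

Step 1: cell (1,0) = 3
Step 2: cell (1,0) = 29/12
Full grid after step 2:
  20/9 23/12 11/6
  29/12 13/5 47/24
  5/2 53/24 19/9

Answer: 29/12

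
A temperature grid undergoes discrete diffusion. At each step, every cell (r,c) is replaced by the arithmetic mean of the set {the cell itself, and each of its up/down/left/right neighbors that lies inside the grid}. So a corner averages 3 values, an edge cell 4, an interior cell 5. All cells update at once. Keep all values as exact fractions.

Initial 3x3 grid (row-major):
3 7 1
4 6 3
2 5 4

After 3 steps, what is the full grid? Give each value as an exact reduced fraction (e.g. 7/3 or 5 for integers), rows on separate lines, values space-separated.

Answer: 116/27 11933/2880 1763/432
11903/2880 1687/400 5729/1440
223/54 11653/2880 65/16

Derivation:
After step 1:
  14/3 17/4 11/3
  15/4 5 7/2
  11/3 17/4 4
After step 2:
  38/9 211/48 137/36
  205/48 83/20 97/24
  35/9 203/48 47/12
After step 3:
  116/27 11933/2880 1763/432
  11903/2880 1687/400 5729/1440
  223/54 11653/2880 65/16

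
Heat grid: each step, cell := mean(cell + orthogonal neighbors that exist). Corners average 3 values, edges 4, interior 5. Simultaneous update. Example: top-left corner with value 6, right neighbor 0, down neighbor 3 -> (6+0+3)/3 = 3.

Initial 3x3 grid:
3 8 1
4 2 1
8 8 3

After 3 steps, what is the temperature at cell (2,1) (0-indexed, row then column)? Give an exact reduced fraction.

Step 1: cell (2,1) = 21/4
Step 2: cell (2,1) = 1231/240
Step 3: cell (2,1) = 64997/14400
Full grid after step 3:
  1079/240 27161/7200 7481/2160
  67097/14400 8663/2000 49747/14400
  5633/1080 64997/14400 733/180

Answer: 64997/14400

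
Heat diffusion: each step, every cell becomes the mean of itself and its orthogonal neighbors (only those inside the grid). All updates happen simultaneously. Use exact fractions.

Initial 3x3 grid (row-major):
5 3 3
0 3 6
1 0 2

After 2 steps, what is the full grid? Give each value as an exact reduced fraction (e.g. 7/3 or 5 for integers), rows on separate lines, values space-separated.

Answer: 101/36 377/120 11/3
153/80 263/100 377/120
49/36 69/40 23/9

Derivation:
After step 1:
  8/3 7/2 4
  9/4 12/5 7/2
  1/3 3/2 8/3
After step 2:
  101/36 377/120 11/3
  153/80 263/100 377/120
  49/36 69/40 23/9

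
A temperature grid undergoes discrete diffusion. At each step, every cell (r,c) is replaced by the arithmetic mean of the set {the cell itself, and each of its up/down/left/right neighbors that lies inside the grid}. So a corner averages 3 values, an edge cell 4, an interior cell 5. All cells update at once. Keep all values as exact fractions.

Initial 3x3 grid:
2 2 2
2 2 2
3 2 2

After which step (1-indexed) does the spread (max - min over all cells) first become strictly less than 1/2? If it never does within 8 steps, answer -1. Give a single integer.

Answer: 1

Derivation:
Step 1: max=7/3, min=2, spread=1/3
  -> spread < 1/2 first at step 1
Step 2: max=41/18, min=2, spread=5/18
Step 3: max=473/216, min=2, spread=41/216
Step 4: max=28051/12960, min=731/360, spread=347/2592
Step 5: max=1662137/777600, min=7357/3600, spread=2921/31104
Step 6: max=99140539/46656000, min=889483/432000, spread=24611/373248
Step 7: max=5917442033/2799360000, min=20096741/9720000, spread=207329/4478976
Step 8: max=353953152451/167961600000, min=1075601599/518400000, spread=1746635/53747712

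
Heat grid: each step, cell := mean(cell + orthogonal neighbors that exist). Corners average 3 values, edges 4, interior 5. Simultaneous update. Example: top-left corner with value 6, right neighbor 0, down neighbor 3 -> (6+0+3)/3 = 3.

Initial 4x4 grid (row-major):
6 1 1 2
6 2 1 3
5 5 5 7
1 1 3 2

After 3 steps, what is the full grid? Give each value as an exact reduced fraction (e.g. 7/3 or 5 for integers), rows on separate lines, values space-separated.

Answer: 1543/432 4291/1440 1959/800 1723/720
2687/720 19721/6000 5809/2000 1783/600
12919/3600 803/240 6823/2000 2101/600
6881/2160 22853/7200 2653/800 2629/720

Derivation:
After step 1:
  13/3 5/2 5/4 2
  19/4 3 12/5 13/4
  17/4 18/5 21/5 17/4
  7/3 5/2 11/4 4
After step 2:
  139/36 133/48 163/80 13/6
  49/12 13/4 141/50 119/40
  56/15 351/100 86/25 157/40
  109/36 671/240 269/80 11/3
After step 3:
  1543/432 4291/1440 1959/800 1723/720
  2687/720 19721/6000 5809/2000 1783/600
  12919/3600 803/240 6823/2000 2101/600
  6881/2160 22853/7200 2653/800 2629/720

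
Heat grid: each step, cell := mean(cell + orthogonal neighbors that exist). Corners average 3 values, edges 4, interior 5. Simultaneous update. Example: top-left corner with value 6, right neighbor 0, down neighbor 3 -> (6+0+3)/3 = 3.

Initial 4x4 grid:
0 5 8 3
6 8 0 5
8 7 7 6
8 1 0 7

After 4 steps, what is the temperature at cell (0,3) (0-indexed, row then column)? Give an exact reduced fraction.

Answer: 18923/4050

Derivation:
Step 1: cell (0,3) = 16/3
Step 2: cell (0,3) = 77/18
Step 3: cell (0,3) = 2609/540
Step 4: cell (0,3) = 18923/4050
Full grid after step 4:
  4151/810 1054537/216000 1051361/216000 18923/4050
  1138207/216000 46823/9000 216143/45000 1048871/216000
  1193167/216000 464003/90000 446731/90000 201451/43200
  174647/32400 1116427/216000 40667/8640 151879/32400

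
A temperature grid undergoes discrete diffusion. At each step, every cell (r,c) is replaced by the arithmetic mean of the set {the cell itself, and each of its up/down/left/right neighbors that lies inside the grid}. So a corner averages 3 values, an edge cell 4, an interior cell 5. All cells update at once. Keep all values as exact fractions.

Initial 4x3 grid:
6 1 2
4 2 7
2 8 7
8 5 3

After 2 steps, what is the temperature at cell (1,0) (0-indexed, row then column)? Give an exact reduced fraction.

Answer: 64/15

Derivation:
Step 1: cell (1,0) = 7/2
Step 2: cell (1,0) = 64/15
Full grid after step 2:
  119/36 283/80 127/36
  64/15 399/100 1109/240
  47/10 539/100 411/80
  11/2 26/5 23/4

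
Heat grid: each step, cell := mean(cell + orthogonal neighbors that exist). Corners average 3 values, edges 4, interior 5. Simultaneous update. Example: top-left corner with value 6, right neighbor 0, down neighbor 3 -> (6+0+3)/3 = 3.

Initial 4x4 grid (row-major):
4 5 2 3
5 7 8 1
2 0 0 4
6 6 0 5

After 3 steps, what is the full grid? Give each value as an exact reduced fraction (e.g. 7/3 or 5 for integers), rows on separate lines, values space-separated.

After step 1:
  14/3 9/2 9/2 2
  9/2 5 18/5 4
  13/4 3 12/5 5/2
  14/3 3 11/4 3
After step 2:
  41/9 14/3 73/20 7/2
  209/48 103/25 39/10 121/40
  185/48 333/100 57/20 119/40
  131/36 161/48 223/80 11/4
After step 3:
  1955/432 15293/3600 943/240 407/120
  30391/7200 4889/1200 3509/1000 67/20
  27319/7200 2101/600 6337/2000 29/10
  781/216 23599/7200 1409/480 227/80

Answer: 1955/432 15293/3600 943/240 407/120
30391/7200 4889/1200 3509/1000 67/20
27319/7200 2101/600 6337/2000 29/10
781/216 23599/7200 1409/480 227/80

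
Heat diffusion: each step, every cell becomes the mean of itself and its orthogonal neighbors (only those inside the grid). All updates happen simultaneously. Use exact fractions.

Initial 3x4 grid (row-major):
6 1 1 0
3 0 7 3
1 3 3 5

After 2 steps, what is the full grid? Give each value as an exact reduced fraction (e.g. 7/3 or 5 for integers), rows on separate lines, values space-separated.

After step 1:
  10/3 2 9/4 4/3
  5/2 14/5 14/5 15/4
  7/3 7/4 9/2 11/3
After step 2:
  47/18 623/240 503/240 22/9
  329/120 237/100 161/50 231/80
  79/36 683/240 763/240 143/36

Answer: 47/18 623/240 503/240 22/9
329/120 237/100 161/50 231/80
79/36 683/240 763/240 143/36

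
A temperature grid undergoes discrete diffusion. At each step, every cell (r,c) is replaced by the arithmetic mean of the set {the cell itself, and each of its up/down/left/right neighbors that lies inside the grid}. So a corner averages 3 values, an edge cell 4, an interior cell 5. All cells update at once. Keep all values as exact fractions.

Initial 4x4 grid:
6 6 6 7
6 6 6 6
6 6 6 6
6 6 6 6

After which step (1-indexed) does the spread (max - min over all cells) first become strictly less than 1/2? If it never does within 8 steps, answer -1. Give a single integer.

Step 1: max=19/3, min=6, spread=1/3
  -> spread < 1/2 first at step 1
Step 2: max=113/18, min=6, spread=5/18
Step 3: max=1337/216, min=6, spread=41/216
Step 4: max=39923/6480, min=6, spread=1043/6480
Step 5: max=1191953/194400, min=6, spread=25553/194400
Step 6: max=35663459/5832000, min=108079/18000, spread=645863/5832000
Step 7: max=1067401691/174960000, min=720971/120000, spread=16225973/174960000
Step 8: max=31970277983/5248800000, min=324701/54000, spread=409340783/5248800000

Answer: 1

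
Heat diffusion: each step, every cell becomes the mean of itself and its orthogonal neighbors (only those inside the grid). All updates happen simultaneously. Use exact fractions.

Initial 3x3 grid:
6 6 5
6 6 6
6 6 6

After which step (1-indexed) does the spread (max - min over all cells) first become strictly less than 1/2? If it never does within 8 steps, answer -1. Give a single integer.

Step 1: max=6, min=17/3, spread=1/3
  -> spread < 1/2 first at step 1
Step 2: max=6, min=103/18, spread=5/18
Step 3: max=6, min=1255/216, spread=41/216
Step 4: max=2149/360, min=75629/12960, spread=347/2592
Step 5: max=21443/3600, min=4558663/777600, spread=2921/31104
Step 6: max=2566517/432000, min=274107461/46656000, spread=24611/373248
Step 7: max=57663259/9720000, min=16477437967/2799360000, spread=207329/4478976
Step 8: max=3071598401/518400000, min=989739647549/167961600000, spread=1746635/53747712

Answer: 1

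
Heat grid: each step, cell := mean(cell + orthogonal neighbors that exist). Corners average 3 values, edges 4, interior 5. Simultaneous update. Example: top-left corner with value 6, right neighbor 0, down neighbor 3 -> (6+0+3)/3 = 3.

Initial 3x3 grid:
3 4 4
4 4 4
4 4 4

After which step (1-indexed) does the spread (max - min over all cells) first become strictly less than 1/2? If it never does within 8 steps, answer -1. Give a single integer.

Answer: 1

Derivation:
Step 1: max=4, min=11/3, spread=1/3
  -> spread < 1/2 first at step 1
Step 2: max=4, min=67/18, spread=5/18
Step 3: max=4, min=823/216, spread=41/216
Step 4: max=1429/360, min=49709/12960, spread=347/2592
Step 5: max=14243/3600, min=3003463/777600, spread=2921/31104
Step 6: max=1702517/432000, min=180795461/46656000, spread=24611/373248
Step 7: max=38223259/9720000, min=10878717967/2799360000, spread=207329/4478976
Step 8: max=2034798401/518400000, min=653816447549/167961600000, spread=1746635/53747712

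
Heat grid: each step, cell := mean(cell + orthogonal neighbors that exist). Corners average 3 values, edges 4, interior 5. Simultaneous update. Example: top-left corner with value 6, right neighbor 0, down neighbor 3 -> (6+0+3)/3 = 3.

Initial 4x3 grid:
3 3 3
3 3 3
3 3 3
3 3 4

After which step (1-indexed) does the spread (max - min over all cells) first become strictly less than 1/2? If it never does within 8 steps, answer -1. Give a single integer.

Answer: 1

Derivation:
Step 1: max=10/3, min=3, spread=1/3
  -> spread < 1/2 first at step 1
Step 2: max=59/18, min=3, spread=5/18
Step 3: max=689/216, min=3, spread=41/216
Step 4: max=81977/25920, min=3, spread=4217/25920
Step 5: max=4874749/1555200, min=21679/7200, spread=38417/311040
Step 6: max=291136211/93312000, min=434597/144000, spread=1903471/18662400
Step 7: max=17397149089/5598720000, min=13075759/4320000, spread=18038617/223948800
Step 8: max=1041037782851/335923200000, min=1179326759/388800000, spread=883978523/13436928000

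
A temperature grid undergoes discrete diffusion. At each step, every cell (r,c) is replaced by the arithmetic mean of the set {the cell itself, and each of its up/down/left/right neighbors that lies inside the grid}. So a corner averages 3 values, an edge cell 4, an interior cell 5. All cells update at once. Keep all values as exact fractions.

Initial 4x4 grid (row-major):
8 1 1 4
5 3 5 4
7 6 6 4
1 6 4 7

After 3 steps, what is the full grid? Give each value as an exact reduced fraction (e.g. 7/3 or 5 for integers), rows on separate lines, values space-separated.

After step 1:
  14/3 13/4 11/4 3
  23/4 4 19/5 17/4
  19/4 28/5 5 21/4
  14/3 17/4 23/4 5
After step 2:
  41/9 11/3 16/5 10/3
  115/24 112/25 99/25 163/40
  623/120 118/25 127/25 39/8
  41/9 76/15 5 16/3
After step 3:
  937/216 1789/450 177/50 1273/360
  17117/3600 12971/3000 4159/1000 4873/1200
  17333/3600 14723/3000 4727/1000 5809/1200
  5333/1080 1088/225 128/25 365/72

Answer: 937/216 1789/450 177/50 1273/360
17117/3600 12971/3000 4159/1000 4873/1200
17333/3600 14723/3000 4727/1000 5809/1200
5333/1080 1088/225 128/25 365/72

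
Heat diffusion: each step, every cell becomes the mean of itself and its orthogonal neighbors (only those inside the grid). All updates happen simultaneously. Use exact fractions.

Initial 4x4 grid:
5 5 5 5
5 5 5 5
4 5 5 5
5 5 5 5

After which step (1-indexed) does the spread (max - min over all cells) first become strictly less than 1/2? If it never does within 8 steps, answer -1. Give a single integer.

Step 1: max=5, min=14/3, spread=1/3
  -> spread < 1/2 first at step 1
Step 2: max=5, min=569/120, spread=31/120
Step 3: max=5, min=5189/1080, spread=211/1080
Step 4: max=5, min=523157/108000, spread=16843/108000
Step 5: max=44921/9000, min=4721357/972000, spread=130111/972000
Step 6: max=2692841/540000, min=142157633/29160000, spread=3255781/29160000
Step 7: max=2688893/540000, min=4273646309/874800000, spread=82360351/874800000
Step 8: max=483493559/97200000, min=128468683109/26244000000, spread=2074577821/26244000000

Answer: 1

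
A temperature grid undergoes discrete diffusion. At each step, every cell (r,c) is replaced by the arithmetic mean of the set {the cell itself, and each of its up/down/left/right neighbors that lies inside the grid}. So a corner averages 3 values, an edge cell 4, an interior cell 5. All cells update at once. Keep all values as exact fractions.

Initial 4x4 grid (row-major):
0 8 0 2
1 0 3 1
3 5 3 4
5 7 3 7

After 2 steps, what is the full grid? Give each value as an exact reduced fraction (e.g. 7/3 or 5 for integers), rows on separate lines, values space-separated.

Answer: 2 233/80 153/80 9/4
109/40 57/25 283/100 173/80
131/40 191/50 347/100 871/240
9/2 93/20 137/30 161/36

Derivation:
After step 1:
  3 2 13/4 1
  1 17/5 7/5 5/2
  7/2 18/5 18/5 15/4
  5 5 5 14/3
After step 2:
  2 233/80 153/80 9/4
  109/40 57/25 283/100 173/80
  131/40 191/50 347/100 871/240
  9/2 93/20 137/30 161/36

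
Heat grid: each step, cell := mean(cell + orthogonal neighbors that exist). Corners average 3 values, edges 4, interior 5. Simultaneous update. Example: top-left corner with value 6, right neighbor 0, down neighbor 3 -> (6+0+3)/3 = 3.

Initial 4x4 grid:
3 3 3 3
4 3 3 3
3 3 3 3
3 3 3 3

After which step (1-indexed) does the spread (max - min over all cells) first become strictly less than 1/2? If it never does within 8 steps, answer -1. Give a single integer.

Step 1: max=10/3, min=3, spread=1/3
  -> spread < 1/2 first at step 1
Step 2: max=391/120, min=3, spread=31/120
Step 3: max=3451/1080, min=3, spread=211/1080
Step 4: max=340843/108000, min=3, spread=16843/108000
Step 5: max=3054643/972000, min=27079/9000, spread=130111/972000
Step 6: max=91122367/29160000, min=1627159/540000, spread=3255781/29160000
Step 7: max=2724753691/874800000, min=1631107/540000, spread=82360351/874800000
Step 8: max=81483316891/26244000000, min=294106441/97200000, spread=2074577821/26244000000

Answer: 1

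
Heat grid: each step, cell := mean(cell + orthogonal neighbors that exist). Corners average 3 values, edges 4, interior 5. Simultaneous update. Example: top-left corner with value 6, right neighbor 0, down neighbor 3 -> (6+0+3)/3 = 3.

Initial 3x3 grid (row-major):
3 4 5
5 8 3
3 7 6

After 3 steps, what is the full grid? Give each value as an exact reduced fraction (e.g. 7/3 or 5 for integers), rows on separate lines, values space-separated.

After step 1:
  4 5 4
  19/4 27/5 11/2
  5 6 16/3
After step 2:
  55/12 23/5 29/6
  383/80 533/100 607/120
  21/4 163/30 101/18
After step 3:
  3353/720 1451/300 1739/360
  23941/4800 30251/6000 37499/7200
  3713/720 9731/1800 5797/1080

Answer: 3353/720 1451/300 1739/360
23941/4800 30251/6000 37499/7200
3713/720 9731/1800 5797/1080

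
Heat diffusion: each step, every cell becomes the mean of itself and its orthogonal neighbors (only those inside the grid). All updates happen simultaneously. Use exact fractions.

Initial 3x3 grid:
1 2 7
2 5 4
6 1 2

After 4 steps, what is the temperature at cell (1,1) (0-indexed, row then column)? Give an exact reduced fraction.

Step 1: cell (1,1) = 14/5
Step 2: cell (1,1) = 361/100
Step 3: cell (1,1) = 19067/6000
Step 4: cell (1,1) = 1211749/360000
Full grid after step 4:
  414431/129600 317153/96000 465331/129600
  1327001/432000 1211749/360000 1485251/432000
  17069/5400 1380001/432000 111139/32400

Answer: 1211749/360000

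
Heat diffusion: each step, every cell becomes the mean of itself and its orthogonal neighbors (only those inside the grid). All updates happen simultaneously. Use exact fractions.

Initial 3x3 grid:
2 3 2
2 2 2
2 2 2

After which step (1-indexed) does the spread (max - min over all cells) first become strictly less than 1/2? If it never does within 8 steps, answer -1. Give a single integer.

Step 1: max=7/3, min=2, spread=1/3
  -> spread < 1/2 first at step 1
Step 2: max=547/240, min=2, spread=67/240
Step 3: max=4757/2160, min=407/200, spread=1807/10800
Step 4: max=1885963/864000, min=11161/5400, spread=33401/288000
Step 5: max=16781933/7776000, min=1123391/540000, spread=3025513/38880000
Step 6: max=6685726867/3110400000, min=60355949/28800000, spread=53531/995328
Step 7: max=399280925849/186624000000, min=16343116051/7776000000, spread=450953/11943936
Step 8: max=23903783560603/11197440000000, min=1967248610519/933120000000, spread=3799043/143327232

Answer: 1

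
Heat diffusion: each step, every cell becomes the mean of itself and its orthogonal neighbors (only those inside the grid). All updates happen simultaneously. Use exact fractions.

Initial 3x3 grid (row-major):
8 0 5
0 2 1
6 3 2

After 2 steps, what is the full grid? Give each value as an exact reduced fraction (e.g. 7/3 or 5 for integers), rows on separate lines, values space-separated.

Answer: 125/36 577/240 11/4
163/60 147/50 77/40
41/12 189/80 31/12

Derivation:
After step 1:
  8/3 15/4 2
  4 6/5 5/2
  3 13/4 2
After step 2:
  125/36 577/240 11/4
  163/60 147/50 77/40
  41/12 189/80 31/12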